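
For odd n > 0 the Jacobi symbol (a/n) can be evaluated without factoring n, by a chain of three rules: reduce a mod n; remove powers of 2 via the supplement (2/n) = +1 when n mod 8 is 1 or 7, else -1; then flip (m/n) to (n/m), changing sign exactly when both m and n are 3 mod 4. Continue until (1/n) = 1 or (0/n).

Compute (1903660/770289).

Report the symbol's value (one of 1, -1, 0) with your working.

1

(1903660/770289): 1903660 mod 770289 = 363082, so (1903660/770289) = (363082/770289)
factor out 2^1: 363082 = 2^1·181541; with 770289 mod 8 = 1, (2/770289) = +1; sign now +1; continue with (181541/770289)
flip (181541/770289) -> (770289/181541): both odd, 181541 mod 4 = 1, 770289 mod 4 = 1, so the flip contributes +1; sign now +1
(770289/181541): 770289 mod 181541 = 44125, so (770289/181541) = (44125/181541)
flip (44125/181541) -> (181541/44125): both odd, 44125 mod 4 = 1, 181541 mod 4 = 1, so the flip contributes +1; sign now +1
(181541/44125): 181541 mod 44125 = 5041, so (181541/44125) = (5041/44125)
flip (5041/44125) -> (44125/5041): both odd, 5041 mod 4 = 1, 44125 mod 4 = 1, so the flip contributes +1; sign now +1
(44125/5041): 44125 mod 5041 = 3797, so (44125/5041) = (3797/5041)
flip (3797/5041) -> (5041/3797): both odd, 3797 mod 4 = 1, 5041 mod 4 = 1, so the flip contributes +1; sign now +1
(5041/3797): 5041 mod 3797 = 1244, so (5041/3797) = (1244/3797)
factor out 2^2: 1244 = 2^2·311; with 3797 mod 8 = 5, (2/3797) = -1; sign now +1; continue with (311/3797)
flip (311/3797) -> (3797/311): both odd, 311 mod 4 = 3, 3797 mod 4 = 1, so the flip contributes +1; sign now +1
(3797/311): 3797 mod 311 = 65, so (3797/311) = (65/311)
flip (65/311) -> (311/65): both odd, 65 mod 4 = 1, 311 mod 4 = 3, so the flip contributes +1; sign now +1
(311/65): 311 mod 65 = 51, so (311/65) = (51/65)
flip (51/65) -> (65/51): both odd, 51 mod 4 = 3, 65 mod 4 = 1, so the flip contributes +1; sign now +1
(65/51): 65 mod 51 = 14, so (65/51) = (14/51)
factor out 2^1: 14 = 2^1·7; with 51 mod 8 = 3, (2/51) = -1; sign now -1; continue with (7/51)
flip (7/51) -> (51/7): both odd, 7 mod 4 = 3, 51 mod 4 = 3, so the flip contributes -1; sign now +1
(51/7): 51 mod 7 = 2, so (51/7) = (2/7)
factor out 2^1: 2 = 2^1·1; with 7 mod 8 = 7, (2/7) = +1; sign now +1; continue with (1/7)
reached (1/7) = 1, so the symbol is +1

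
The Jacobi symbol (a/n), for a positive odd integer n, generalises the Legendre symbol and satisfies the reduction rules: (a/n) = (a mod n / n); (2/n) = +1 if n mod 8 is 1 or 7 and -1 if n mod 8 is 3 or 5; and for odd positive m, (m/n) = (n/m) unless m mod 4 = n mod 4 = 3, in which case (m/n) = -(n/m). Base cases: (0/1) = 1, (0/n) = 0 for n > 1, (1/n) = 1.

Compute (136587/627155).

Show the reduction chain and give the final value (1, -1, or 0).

flip (136587/627155) -> (627155/136587): both odd, 136587 mod 4 = 3, 627155 mod 4 = 3, so the flip contributes -1; sign now -1
(627155/136587): 627155 mod 136587 = 80807, so (627155/136587) = (80807/136587)
flip (80807/136587) -> (136587/80807): both odd, 80807 mod 4 = 3, 136587 mod 4 = 3, so the flip contributes -1; sign now +1
(136587/80807): 136587 mod 80807 = 55780, so (136587/80807) = (55780/80807)
factor out 2^2: 55780 = 2^2·13945; with 80807 mod 8 = 7, (2/80807) = +1; sign now +1; continue with (13945/80807)
flip (13945/80807) -> (80807/13945): both odd, 13945 mod 4 = 1, 80807 mod 4 = 3, so the flip contributes +1; sign now +1
(80807/13945): 80807 mod 13945 = 11082, so (80807/13945) = (11082/13945)
factor out 2^1: 11082 = 2^1·5541; with 13945 mod 8 = 1, (2/13945) = +1; sign now +1; continue with (5541/13945)
flip (5541/13945) -> (13945/5541): both odd, 5541 mod 4 = 1, 13945 mod 4 = 1, so the flip contributes +1; sign now +1
(13945/5541): 13945 mod 5541 = 2863, so (13945/5541) = (2863/5541)
flip (2863/5541) -> (5541/2863): both odd, 2863 mod 4 = 3, 5541 mod 4 = 1, so the flip contributes +1; sign now +1
(5541/2863): 5541 mod 2863 = 2678, so (5541/2863) = (2678/2863)
factor out 2^1: 2678 = 2^1·1339; with 2863 mod 8 = 7, (2/2863) = +1; sign now +1; continue with (1339/2863)
flip (1339/2863) -> (2863/1339): both odd, 1339 mod 4 = 3, 2863 mod 4 = 3, so the flip contributes -1; sign now -1
(2863/1339): 2863 mod 1339 = 185, so (2863/1339) = (185/1339)
flip (185/1339) -> (1339/185): both odd, 185 mod 4 = 1, 1339 mod 4 = 3, so the flip contributes +1; sign now -1
(1339/185): 1339 mod 185 = 44, so (1339/185) = (44/185)
factor out 2^2: 44 = 2^2·11; with 185 mod 8 = 1, (2/185) = +1; sign now -1; continue with (11/185)
flip (11/185) -> (185/11): both odd, 11 mod 4 = 3, 185 mod 4 = 1, so the flip contributes +1; sign now -1
(185/11): 185 mod 11 = 9, so (185/11) = (9/11)
flip (9/11) -> (11/9): both odd, 9 mod 4 = 1, 11 mod 4 = 3, so the flip contributes +1; sign now -1
(11/9): 11 mod 9 = 2, so (11/9) = (2/9)
factor out 2^1: 2 = 2^1·1; with 9 mod 8 = 1, (2/9) = +1; sign now -1; continue with (1/9)
reached (1/9) = 1, so the symbol is -1

-1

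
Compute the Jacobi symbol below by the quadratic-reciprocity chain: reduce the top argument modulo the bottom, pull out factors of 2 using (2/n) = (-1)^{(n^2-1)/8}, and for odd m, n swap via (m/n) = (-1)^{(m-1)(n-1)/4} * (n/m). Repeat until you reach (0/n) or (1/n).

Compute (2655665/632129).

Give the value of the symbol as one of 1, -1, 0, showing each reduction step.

1

(2655665/632129): 2655665 mod 632129 = 127149, so (2655665/632129) = (127149/632129)
flip (127149/632129) -> (632129/127149): both odd, 127149 mod 4 = 1, 632129 mod 4 = 1, so the flip contributes +1; sign now +1
(632129/127149): 632129 mod 127149 = 123533, so (632129/127149) = (123533/127149)
flip (123533/127149) -> (127149/123533): both odd, 123533 mod 4 = 1, 127149 mod 4 = 1, so the flip contributes +1; sign now +1
(127149/123533): 127149 mod 123533 = 3616, so (127149/123533) = (3616/123533)
factor out 2^5: 3616 = 2^5·113; with 123533 mod 8 = 5, (2/123533) = -1; sign now -1; continue with (113/123533)
flip (113/123533) -> (123533/113): both odd, 113 mod 4 = 1, 123533 mod 4 = 1, so the flip contributes +1; sign now -1
(123533/113): 123533 mod 113 = 24, so (123533/113) = (24/113)
factor out 2^3: 24 = 2^3·3; with 113 mod 8 = 1, (2/113) = +1; sign now -1; continue with (3/113)
flip (3/113) -> (113/3): both odd, 3 mod 4 = 3, 113 mod 4 = 1, so the flip contributes +1; sign now -1
(113/3): 113 mod 3 = 2, so (113/3) = (2/3)
factor out 2^1: 2 = 2^1·1; with 3 mod 8 = 3, (2/3) = -1; sign now +1; continue with (1/3)
reached (1/3) = 1, so the symbol is +1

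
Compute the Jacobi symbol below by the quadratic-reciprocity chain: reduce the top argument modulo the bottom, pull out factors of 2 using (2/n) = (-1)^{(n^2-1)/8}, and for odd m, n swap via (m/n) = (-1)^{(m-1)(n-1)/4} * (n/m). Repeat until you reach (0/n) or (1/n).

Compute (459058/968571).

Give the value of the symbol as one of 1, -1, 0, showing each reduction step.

-1

factor out 2^1: 459058 = 2^1·229529; with 968571 mod 8 = 3, (2/968571) = -1; sign now -1; continue with (229529/968571)
flip (229529/968571) -> (968571/229529): both odd, 229529 mod 4 = 1, 968571 mod 4 = 3, so the flip contributes +1; sign now -1
(968571/229529): 968571 mod 229529 = 50455, so (968571/229529) = (50455/229529)
flip (50455/229529) -> (229529/50455): both odd, 50455 mod 4 = 3, 229529 mod 4 = 1, so the flip contributes +1; sign now -1
(229529/50455): 229529 mod 50455 = 27709, so (229529/50455) = (27709/50455)
flip (27709/50455) -> (50455/27709): both odd, 27709 mod 4 = 1, 50455 mod 4 = 3, so the flip contributes +1; sign now -1
(50455/27709): 50455 mod 27709 = 22746, so (50455/27709) = (22746/27709)
factor out 2^1: 22746 = 2^1·11373; with 27709 mod 8 = 5, (2/27709) = -1; sign now +1; continue with (11373/27709)
flip (11373/27709) -> (27709/11373): both odd, 11373 mod 4 = 1, 27709 mod 4 = 1, so the flip contributes +1; sign now +1
(27709/11373): 27709 mod 11373 = 4963, so (27709/11373) = (4963/11373)
flip (4963/11373) -> (11373/4963): both odd, 4963 mod 4 = 3, 11373 mod 4 = 1, so the flip contributes +1; sign now +1
(11373/4963): 11373 mod 4963 = 1447, so (11373/4963) = (1447/4963)
flip (1447/4963) -> (4963/1447): both odd, 1447 mod 4 = 3, 4963 mod 4 = 3, so the flip contributes -1; sign now -1
(4963/1447): 4963 mod 1447 = 622, so (4963/1447) = (622/1447)
factor out 2^1: 622 = 2^1·311; with 1447 mod 8 = 7, (2/1447) = +1; sign now -1; continue with (311/1447)
flip (311/1447) -> (1447/311): both odd, 311 mod 4 = 3, 1447 mod 4 = 3, so the flip contributes -1; sign now +1
(1447/311): 1447 mod 311 = 203, so (1447/311) = (203/311)
flip (203/311) -> (311/203): both odd, 203 mod 4 = 3, 311 mod 4 = 3, so the flip contributes -1; sign now -1
(311/203): 311 mod 203 = 108, so (311/203) = (108/203)
factor out 2^2: 108 = 2^2·27; with 203 mod 8 = 3, (2/203) = -1; sign now -1; continue with (27/203)
flip (27/203) -> (203/27): both odd, 27 mod 4 = 3, 203 mod 4 = 3, so the flip contributes -1; sign now +1
(203/27): 203 mod 27 = 14, so (203/27) = (14/27)
factor out 2^1: 14 = 2^1·7; with 27 mod 8 = 3, (2/27) = -1; sign now -1; continue with (7/27)
flip (7/27) -> (27/7): both odd, 7 mod 4 = 3, 27 mod 4 = 3, so the flip contributes -1; sign now +1
(27/7): 27 mod 7 = 6, so (27/7) = (6/7)
factor out 2^1: 6 = 2^1·3; with 7 mod 8 = 7, (2/7) = +1; sign now +1; continue with (3/7)
flip (3/7) -> (7/3): both odd, 3 mod 4 = 3, 7 mod 4 = 3, so the flip contributes -1; sign now -1
(7/3): 7 mod 3 = 1, so (7/3) = (1/3)
reached (1/3) = 1, so the symbol is -1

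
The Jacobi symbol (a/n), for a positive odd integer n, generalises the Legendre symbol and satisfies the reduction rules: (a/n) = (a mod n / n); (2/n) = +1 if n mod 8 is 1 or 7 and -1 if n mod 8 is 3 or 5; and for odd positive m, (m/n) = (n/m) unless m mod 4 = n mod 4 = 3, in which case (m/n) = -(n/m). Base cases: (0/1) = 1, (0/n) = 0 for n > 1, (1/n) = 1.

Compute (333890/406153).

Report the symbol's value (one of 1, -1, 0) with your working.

factor out 2^1: 333890 = 2^1·166945; with 406153 mod 8 = 1, (2/406153) = +1; sign now +1; continue with (166945/406153)
flip (166945/406153) -> (406153/166945): both odd, 166945 mod 4 = 1, 406153 mod 4 = 1, so the flip contributes +1; sign now +1
(406153/166945): 406153 mod 166945 = 72263, so (406153/166945) = (72263/166945)
flip (72263/166945) -> (166945/72263): both odd, 72263 mod 4 = 3, 166945 mod 4 = 1, so the flip contributes +1; sign now +1
(166945/72263): 166945 mod 72263 = 22419, so (166945/72263) = (22419/72263)
flip (22419/72263) -> (72263/22419): both odd, 22419 mod 4 = 3, 72263 mod 4 = 3, so the flip contributes -1; sign now -1
(72263/22419): 72263 mod 22419 = 5006, so (72263/22419) = (5006/22419)
factor out 2^1: 5006 = 2^1·2503; with 22419 mod 8 = 3, (2/22419) = -1; sign now +1; continue with (2503/22419)
flip (2503/22419) -> (22419/2503): both odd, 2503 mod 4 = 3, 22419 mod 4 = 3, so the flip contributes -1; sign now -1
(22419/2503): 22419 mod 2503 = 2395, so (22419/2503) = (2395/2503)
flip (2395/2503) -> (2503/2395): both odd, 2395 mod 4 = 3, 2503 mod 4 = 3, so the flip contributes -1; sign now +1
(2503/2395): 2503 mod 2395 = 108, so (2503/2395) = (108/2395)
factor out 2^2: 108 = 2^2·27; with 2395 mod 8 = 3, (2/2395) = -1; sign now +1; continue with (27/2395)
flip (27/2395) -> (2395/27): both odd, 27 mod 4 = 3, 2395 mod 4 = 3, so the flip contributes -1; sign now -1
(2395/27): 2395 mod 27 = 19, so (2395/27) = (19/27)
flip (19/27) -> (27/19): both odd, 19 mod 4 = 3, 27 mod 4 = 3, so the flip contributes -1; sign now +1
(27/19): 27 mod 19 = 8, so (27/19) = (8/19)
factor out 2^3: 8 = 2^3·1; with 19 mod 8 = 3, (2/19) = -1; sign now -1; continue with (1/19)
reached (1/19) = 1, so the symbol is -1

-1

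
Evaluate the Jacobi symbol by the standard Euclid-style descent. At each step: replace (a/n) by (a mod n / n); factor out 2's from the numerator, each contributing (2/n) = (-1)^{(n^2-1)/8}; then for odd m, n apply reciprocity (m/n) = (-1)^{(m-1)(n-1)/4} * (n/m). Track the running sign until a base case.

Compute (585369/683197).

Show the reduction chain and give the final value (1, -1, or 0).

reciprocity: (585369/683197) = +1·(683197/585369) since 585369 mod 4 = 1, 683197 mod 4 = 1; sign now +1
(683197/585369) = (97828/585369)   [reduce mod 585369]
97828 = 2^2·24457; (2/585369) = +1 since 585369 mod 8 = 1, so (97828/585369) = (+1)^2·(24457/585369); sign now +1
reciprocity: (24457/585369) = +1·(585369/24457) since 24457 mod 4 = 1, 585369 mod 4 = 1; sign now +1
(585369/24457) = (22858/24457)   [reduce mod 24457]
22858 = 2^1·11429; (2/24457) = +1 since 24457 mod 8 = 1, so (22858/24457) = (+1)^1·(11429/24457); sign now +1
reciprocity: (11429/24457) = +1·(24457/11429) since 11429 mod 4 = 1, 24457 mod 4 = 1; sign now +1
(24457/11429) = (1599/11429)   [reduce mod 11429]
reciprocity: (1599/11429) = +1·(11429/1599) since 1599 mod 4 = 3, 11429 mod 4 = 1; sign now +1
(11429/1599) = (236/1599)   [reduce mod 1599]
236 = 2^2·59; (2/1599) = +1 since 1599 mod 8 = 7, so (236/1599) = (+1)^2·(59/1599); sign now +1
reciprocity: (59/1599) = -1·(1599/59) since 59 mod 4 = 3, 1599 mod 4 = 3; sign now -1
(1599/59) = (6/59)   [reduce mod 59]
6 = 2^1·3; (2/59) = -1 since 59 mod 8 = 3, so (6/59) = (-1)^1·(3/59); sign now +1
reciprocity: (3/59) = -1·(59/3) since 3 mod 4 = 3, 59 mod 4 = 3; sign now -1
(59/3) = (2/3)   [reduce mod 3]
2 = 2^1·1; (2/3) = -1 since 3 mod 8 = 3, so (2/3) = (-1)^1·(1/3); sign now +1
(1/3) = 1; final value = sign = +1

1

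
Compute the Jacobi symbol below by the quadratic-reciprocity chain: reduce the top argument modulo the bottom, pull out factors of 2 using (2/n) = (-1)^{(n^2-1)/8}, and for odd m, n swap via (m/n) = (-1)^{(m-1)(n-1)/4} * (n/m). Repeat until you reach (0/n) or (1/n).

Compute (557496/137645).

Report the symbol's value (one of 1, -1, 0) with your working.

1

(557496/137645): 557496 mod 137645 = 6916, so (557496/137645) = (6916/137645)
factor out 2^2: 6916 = 2^2·1729; with 137645 mod 8 = 5, (2/137645) = -1; sign now +1; continue with (1729/137645)
flip (1729/137645) -> (137645/1729): both odd, 1729 mod 4 = 1, 137645 mod 4 = 1, so the flip contributes +1; sign now +1
(137645/1729): 137645 mod 1729 = 1054, so (137645/1729) = (1054/1729)
factor out 2^1: 1054 = 2^1·527; with 1729 mod 8 = 1, (2/1729) = +1; sign now +1; continue with (527/1729)
flip (527/1729) -> (1729/527): both odd, 527 mod 4 = 3, 1729 mod 4 = 1, so the flip contributes +1; sign now +1
(1729/527): 1729 mod 527 = 148, so (1729/527) = (148/527)
factor out 2^2: 148 = 2^2·37; with 527 mod 8 = 7, (2/527) = +1; sign now +1; continue with (37/527)
flip (37/527) -> (527/37): both odd, 37 mod 4 = 1, 527 mod 4 = 3, so the flip contributes +1; sign now +1
(527/37): 527 mod 37 = 9, so (527/37) = (9/37)
flip (9/37) -> (37/9): both odd, 9 mod 4 = 1, 37 mod 4 = 1, so the flip contributes +1; sign now +1
(37/9): 37 mod 9 = 1, so (37/9) = (1/9)
reached (1/9) = 1, so the symbol is +1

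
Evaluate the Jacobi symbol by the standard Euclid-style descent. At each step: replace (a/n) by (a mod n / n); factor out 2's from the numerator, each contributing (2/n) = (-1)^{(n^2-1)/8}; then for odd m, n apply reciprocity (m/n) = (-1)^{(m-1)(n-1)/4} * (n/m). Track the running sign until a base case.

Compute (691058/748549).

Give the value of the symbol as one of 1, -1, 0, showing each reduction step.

-1

factor out 2^1: 691058 = 2^1·345529; with 748549 mod 8 = 5, (2/748549) = -1; sign now -1; continue with (345529/748549)
flip (345529/748549) -> (748549/345529): both odd, 345529 mod 4 = 1, 748549 mod 4 = 1, so the flip contributes +1; sign now -1
(748549/345529): 748549 mod 345529 = 57491, so (748549/345529) = (57491/345529)
flip (57491/345529) -> (345529/57491): both odd, 57491 mod 4 = 3, 345529 mod 4 = 1, so the flip contributes +1; sign now -1
(345529/57491): 345529 mod 57491 = 583, so (345529/57491) = (583/57491)
flip (583/57491) -> (57491/583): both odd, 583 mod 4 = 3, 57491 mod 4 = 3, so the flip contributes -1; sign now +1
(57491/583): 57491 mod 583 = 357, so (57491/583) = (357/583)
flip (357/583) -> (583/357): both odd, 357 mod 4 = 1, 583 mod 4 = 3, so the flip contributes +1; sign now +1
(583/357): 583 mod 357 = 226, so (583/357) = (226/357)
factor out 2^1: 226 = 2^1·113; with 357 mod 8 = 5, (2/357) = -1; sign now -1; continue with (113/357)
flip (113/357) -> (357/113): both odd, 113 mod 4 = 1, 357 mod 4 = 1, so the flip contributes +1; sign now -1
(357/113): 357 mod 113 = 18, so (357/113) = (18/113)
factor out 2^1: 18 = 2^1·9; with 113 mod 8 = 1, (2/113) = +1; sign now -1; continue with (9/113)
flip (9/113) -> (113/9): both odd, 9 mod 4 = 1, 113 mod 4 = 1, so the flip contributes +1; sign now -1
(113/9): 113 mod 9 = 5, so (113/9) = (5/9)
flip (5/9) -> (9/5): both odd, 5 mod 4 = 1, 9 mod 4 = 1, so the flip contributes +1; sign now -1
(9/5): 9 mod 5 = 4, so (9/5) = (4/5)
factor out 2^2: 4 = 2^2·1; with 5 mod 8 = 5, (2/5) = -1; sign now -1; continue with (1/5)
reached (1/5) = 1, so the symbol is -1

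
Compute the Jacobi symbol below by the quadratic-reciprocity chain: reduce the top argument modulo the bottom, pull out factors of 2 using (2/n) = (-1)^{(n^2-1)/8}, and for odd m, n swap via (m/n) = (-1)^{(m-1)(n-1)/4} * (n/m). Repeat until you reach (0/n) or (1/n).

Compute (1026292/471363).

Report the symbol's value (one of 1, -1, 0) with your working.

(1026292/471363): 1026292 mod 471363 = 83566, so (1026292/471363) = (83566/471363)
factor out 2^1: 83566 = 2^1·41783; with 471363 mod 8 = 3, (2/471363) = -1; sign now -1; continue with (41783/471363)
flip (41783/471363) -> (471363/41783): both odd, 41783 mod 4 = 3, 471363 mod 4 = 3, so the flip contributes -1; sign now +1
(471363/41783): 471363 mod 41783 = 11750, so (471363/41783) = (11750/41783)
factor out 2^1: 11750 = 2^1·5875; with 41783 mod 8 = 7, (2/41783) = +1; sign now +1; continue with (5875/41783)
flip (5875/41783) -> (41783/5875): both odd, 5875 mod 4 = 3, 41783 mod 4 = 3, so the flip contributes -1; sign now -1
(41783/5875): 41783 mod 5875 = 658, so (41783/5875) = (658/5875)
factor out 2^1: 658 = 2^1·329; with 5875 mod 8 = 3, (2/5875) = -1; sign now +1; continue with (329/5875)
flip (329/5875) -> (5875/329): both odd, 329 mod 4 = 1, 5875 mod 4 = 3, so the flip contributes +1; sign now +1
(5875/329): 5875 mod 329 = 282, so (5875/329) = (282/329)
factor out 2^1: 282 = 2^1·141; with 329 mod 8 = 1, (2/329) = +1; sign now +1; continue with (141/329)
flip (141/329) -> (329/141): both odd, 141 mod 4 = 1, 329 mod 4 = 1, so the flip contributes +1; sign now +1
(329/141): 329 mod 141 = 47, so (329/141) = (47/141)
flip (47/141) -> (141/47): both odd, 47 mod 4 = 3, 141 mod 4 = 1, so the flip contributes +1; sign now +1
(141/47): 141 mod 47 = 0, so (141/47) = (0/47)
reached (0/47); gcd(a, n) > 1, so (0/47) = 0 and the symbol is 0

0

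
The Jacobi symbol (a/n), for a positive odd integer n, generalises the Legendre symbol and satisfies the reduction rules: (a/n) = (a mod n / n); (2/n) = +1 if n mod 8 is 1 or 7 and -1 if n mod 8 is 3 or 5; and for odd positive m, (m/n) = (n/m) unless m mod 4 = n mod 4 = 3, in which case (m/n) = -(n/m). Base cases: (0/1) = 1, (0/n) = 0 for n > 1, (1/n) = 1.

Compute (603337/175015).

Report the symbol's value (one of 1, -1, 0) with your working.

-1

(603337/175015) = (78292/175015)   [reduce mod 175015]
78292 = 2^2·19573; (2/175015) = +1 since 175015 mod 8 = 7, so (78292/175015) = (+1)^2·(19573/175015); sign now +1
reciprocity: (19573/175015) = +1·(175015/19573) since 19573 mod 4 = 1, 175015 mod 4 = 3; sign now +1
(175015/19573) = (18431/19573)   [reduce mod 19573]
reciprocity: (18431/19573) = +1·(19573/18431) since 18431 mod 4 = 3, 19573 mod 4 = 1; sign now +1
(19573/18431) = (1142/18431)   [reduce mod 18431]
1142 = 2^1·571; (2/18431) = +1 since 18431 mod 8 = 7, so (1142/18431) = (+1)^1·(571/18431); sign now +1
reciprocity: (571/18431) = -1·(18431/571) since 571 mod 4 = 3, 18431 mod 4 = 3; sign now -1
(18431/571) = (159/571)   [reduce mod 571]
reciprocity: (159/571) = -1·(571/159) since 159 mod 4 = 3, 571 mod 4 = 3; sign now +1
(571/159) = (94/159)   [reduce mod 159]
94 = 2^1·47; (2/159) = +1 since 159 mod 8 = 7, so (94/159) = (+1)^1·(47/159); sign now +1
reciprocity: (47/159) = -1·(159/47) since 47 mod 4 = 3, 159 mod 4 = 3; sign now -1
(159/47) = (18/47)   [reduce mod 47]
18 = 2^1·9; (2/47) = +1 since 47 mod 8 = 7, so (18/47) = (+1)^1·(9/47); sign now -1
reciprocity: (9/47) = +1·(47/9) since 9 mod 4 = 1, 47 mod 4 = 3; sign now -1
(47/9) = (2/9)   [reduce mod 9]
2 = 2^1·1; (2/9) = +1 since 9 mod 8 = 1, so (2/9) = (+1)^1·(1/9); sign now -1
(1/9) = 1; final value = sign = -1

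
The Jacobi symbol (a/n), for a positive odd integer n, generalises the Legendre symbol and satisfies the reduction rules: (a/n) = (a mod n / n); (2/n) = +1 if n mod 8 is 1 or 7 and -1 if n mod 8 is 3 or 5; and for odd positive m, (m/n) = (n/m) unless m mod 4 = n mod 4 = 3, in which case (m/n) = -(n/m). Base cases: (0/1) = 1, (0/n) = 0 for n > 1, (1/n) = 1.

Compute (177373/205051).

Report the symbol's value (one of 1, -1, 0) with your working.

flip (177373/205051) -> (205051/177373): both odd, 177373 mod 4 = 1, 205051 mod 4 = 3, so the flip contributes +1; sign now +1
(205051/177373): 205051 mod 177373 = 27678, so (205051/177373) = (27678/177373)
factor out 2^1: 27678 = 2^1·13839; with 177373 mod 8 = 5, (2/177373) = -1; sign now -1; continue with (13839/177373)
flip (13839/177373) -> (177373/13839): both odd, 13839 mod 4 = 3, 177373 mod 4 = 1, so the flip contributes +1; sign now -1
(177373/13839): 177373 mod 13839 = 11305, so (177373/13839) = (11305/13839)
flip (11305/13839) -> (13839/11305): both odd, 11305 mod 4 = 1, 13839 mod 4 = 3, so the flip contributes +1; sign now -1
(13839/11305): 13839 mod 11305 = 2534, so (13839/11305) = (2534/11305)
factor out 2^1: 2534 = 2^1·1267; with 11305 mod 8 = 1, (2/11305) = +1; sign now -1; continue with (1267/11305)
flip (1267/11305) -> (11305/1267): both odd, 1267 mod 4 = 3, 11305 mod 4 = 1, so the flip contributes +1; sign now -1
(11305/1267): 11305 mod 1267 = 1169, so (11305/1267) = (1169/1267)
flip (1169/1267) -> (1267/1169): both odd, 1169 mod 4 = 1, 1267 mod 4 = 3, so the flip contributes +1; sign now -1
(1267/1169): 1267 mod 1169 = 98, so (1267/1169) = (98/1169)
factor out 2^1: 98 = 2^1·49; with 1169 mod 8 = 1, (2/1169) = +1; sign now -1; continue with (49/1169)
flip (49/1169) -> (1169/49): both odd, 49 mod 4 = 1, 1169 mod 4 = 1, so the flip contributes +1; sign now -1
(1169/49): 1169 mod 49 = 42, so (1169/49) = (42/49)
factor out 2^1: 42 = 2^1·21; with 49 mod 8 = 1, (2/49) = +1; sign now -1; continue with (21/49)
flip (21/49) -> (49/21): both odd, 21 mod 4 = 1, 49 mod 4 = 1, so the flip contributes +1; sign now -1
(49/21): 49 mod 21 = 7, so (49/21) = (7/21)
flip (7/21) -> (21/7): both odd, 7 mod 4 = 3, 21 mod 4 = 1, so the flip contributes +1; sign now -1
(21/7): 21 mod 7 = 0, so (21/7) = (0/7)
reached (0/7); gcd(a, n) > 1, so (0/7) = 0 and the symbol is 0

0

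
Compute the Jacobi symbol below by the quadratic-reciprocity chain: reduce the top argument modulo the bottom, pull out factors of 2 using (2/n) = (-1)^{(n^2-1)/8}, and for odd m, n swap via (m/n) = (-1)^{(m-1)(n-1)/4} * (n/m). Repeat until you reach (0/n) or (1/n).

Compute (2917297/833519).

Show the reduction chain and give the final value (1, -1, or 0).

1

(2917297/833519) = (416740/833519)   [reduce mod 833519]
416740 = 2^2·104185; (2/833519) = +1 since 833519 mod 8 = 7, so (416740/833519) = (+1)^2·(104185/833519); sign now +1
reciprocity: (104185/833519) = +1·(833519/104185) since 104185 mod 4 = 1, 833519 mod 4 = 3; sign now +1
(833519/104185) = (39/104185)   [reduce mod 104185]
reciprocity: (39/104185) = +1·(104185/39) since 39 mod 4 = 3, 104185 mod 4 = 1; sign now +1
(104185/39) = (16/39)   [reduce mod 39]
16 = 2^4·1; (2/39) = +1 since 39 mod 8 = 7, so (16/39) = (+1)^4·(1/39); sign now +1
(1/39) = 1; final value = sign = +1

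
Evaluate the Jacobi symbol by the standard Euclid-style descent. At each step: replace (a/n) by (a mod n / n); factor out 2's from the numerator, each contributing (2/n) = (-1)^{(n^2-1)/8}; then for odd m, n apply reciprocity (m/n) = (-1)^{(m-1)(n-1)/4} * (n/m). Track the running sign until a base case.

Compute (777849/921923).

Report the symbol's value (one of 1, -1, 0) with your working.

flip (777849/921923) -> (921923/777849): both odd, 777849 mod 4 = 1, 921923 mod 4 = 3, so the flip contributes +1; sign now +1
(921923/777849): 921923 mod 777849 = 144074, so (921923/777849) = (144074/777849)
factor out 2^1: 144074 = 2^1·72037; with 777849 mod 8 = 1, (2/777849) = +1; sign now +1; continue with (72037/777849)
flip (72037/777849) -> (777849/72037): both odd, 72037 mod 4 = 1, 777849 mod 4 = 1, so the flip contributes +1; sign now +1
(777849/72037): 777849 mod 72037 = 57479, so (777849/72037) = (57479/72037)
flip (57479/72037) -> (72037/57479): both odd, 57479 mod 4 = 3, 72037 mod 4 = 1, so the flip contributes +1; sign now +1
(72037/57479): 72037 mod 57479 = 14558, so (72037/57479) = (14558/57479)
factor out 2^1: 14558 = 2^1·7279; with 57479 mod 8 = 7, (2/57479) = +1; sign now +1; continue with (7279/57479)
flip (7279/57479) -> (57479/7279): both odd, 7279 mod 4 = 3, 57479 mod 4 = 3, so the flip contributes -1; sign now -1
(57479/7279): 57479 mod 7279 = 6526, so (57479/7279) = (6526/7279)
factor out 2^1: 6526 = 2^1·3263; with 7279 mod 8 = 7, (2/7279) = +1; sign now -1; continue with (3263/7279)
flip (3263/7279) -> (7279/3263): both odd, 3263 mod 4 = 3, 7279 mod 4 = 3, so the flip contributes -1; sign now +1
(7279/3263): 7279 mod 3263 = 753, so (7279/3263) = (753/3263)
flip (753/3263) -> (3263/753): both odd, 753 mod 4 = 1, 3263 mod 4 = 3, so the flip contributes +1; sign now +1
(3263/753): 3263 mod 753 = 251, so (3263/753) = (251/753)
flip (251/753) -> (753/251): both odd, 251 mod 4 = 3, 753 mod 4 = 1, so the flip contributes +1; sign now +1
(753/251): 753 mod 251 = 0, so (753/251) = (0/251)
reached (0/251); gcd(a, n) > 1, so (0/251) = 0 and the symbol is 0

0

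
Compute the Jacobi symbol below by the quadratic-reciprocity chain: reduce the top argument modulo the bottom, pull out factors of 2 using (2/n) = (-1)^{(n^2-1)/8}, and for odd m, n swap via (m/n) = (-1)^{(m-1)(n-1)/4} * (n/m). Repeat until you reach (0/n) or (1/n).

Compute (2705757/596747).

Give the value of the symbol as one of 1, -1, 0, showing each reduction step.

(2705757/596747): 2705757 mod 596747 = 318769, so (2705757/596747) = (318769/596747)
flip (318769/596747) -> (596747/318769): both odd, 318769 mod 4 = 1, 596747 mod 4 = 3, so the flip contributes +1; sign now +1
(596747/318769): 596747 mod 318769 = 277978, so (596747/318769) = (277978/318769)
factor out 2^1: 277978 = 2^1·138989; with 318769 mod 8 = 1, (2/318769) = +1; sign now +1; continue with (138989/318769)
flip (138989/318769) -> (318769/138989): both odd, 138989 mod 4 = 1, 318769 mod 4 = 1, so the flip contributes +1; sign now +1
(318769/138989): 318769 mod 138989 = 40791, so (318769/138989) = (40791/138989)
flip (40791/138989) -> (138989/40791): both odd, 40791 mod 4 = 3, 138989 mod 4 = 1, so the flip contributes +1; sign now +1
(138989/40791): 138989 mod 40791 = 16616, so (138989/40791) = (16616/40791)
factor out 2^3: 16616 = 2^3·2077; with 40791 mod 8 = 7, (2/40791) = +1; sign now +1; continue with (2077/40791)
flip (2077/40791) -> (40791/2077): both odd, 2077 mod 4 = 1, 40791 mod 4 = 3, so the flip contributes +1; sign now +1
(40791/2077): 40791 mod 2077 = 1328, so (40791/2077) = (1328/2077)
factor out 2^4: 1328 = 2^4·83; with 2077 mod 8 = 5, (2/2077) = -1; sign now +1; continue with (83/2077)
flip (83/2077) -> (2077/83): both odd, 83 mod 4 = 3, 2077 mod 4 = 1, so the flip contributes +1; sign now +1
(2077/83): 2077 mod 83 = 2, so (2077/83) = (2/83)
factor out 2^1: 2 = 2^1·1; with 83 mod 8 = 3, (2/83) = -1; sign now -1; continue with (1/83)
reached (1/83) = 1, so the symbol is -1

-1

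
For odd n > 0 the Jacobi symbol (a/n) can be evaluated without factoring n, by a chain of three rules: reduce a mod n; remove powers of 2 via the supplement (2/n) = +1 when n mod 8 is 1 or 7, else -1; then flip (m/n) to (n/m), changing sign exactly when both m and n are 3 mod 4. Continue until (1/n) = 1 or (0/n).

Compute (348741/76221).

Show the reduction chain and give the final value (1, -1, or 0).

(348741/76221) = (43857/76221)   [reduce mod 76221]
reciprocity: (43857/76221) = +1·(76221/43857) since 43857 mod 4 = 1, 76221 mod 4 = 1; sign now +1
(76221/43857) = (32364/43857)   [reduce mod 43857]
32364 = 2^2·8091; (2/43857) = +1 since 43857 mod 8 = 1, so (32364/43857) = (+1)^2·(8091/43857); sign now +1
reciprocity: (8091/43857) = +1·(43857/8091) since 8091 mod 4 = 3, 43857 mod 4 = 1; sign now +1
(43857/8091) = (3402/8091)   [reduce mod 8091]
3402 = 2^1·1701; (2/8091) = -1 since 8091 mod 8 = 3, so (3402/8091) = (-1)^1·(1701/8091); sign now -1
reciprocity: (1701/8091) = +1·(8091/1701) since 1701 mod 4 = 1, 8091 mod 4 = 3; sign now -1
(8091/1701) = (1287/1701)   [reduce mod 1701]
reciprocity: (1287/1701) = +1·(1701/1287) since 1287 mod 4 = 3, 1701 mod 4 = 1; sign now -1
(1701/1287) = (414/1287)   [reduce mod 1287]
414 = 2^1·207; (2/1287) = +1 since 1287 mod 8 = 7, so (414/1287) = (+1)^1·(207/1287); sign now -1
reciprocity: (207/1287) = -1·(1287/207) since 207 mod 4 = 3, 1287 mod 4 = 3; sign now +1
(1287/207) = (45/207)   [reduce mod 207]
reciprocity: (45/207) = +1·(207/45) since 45 mod 4 = 1, 207 mod 4 = 3; sign now +1
(207/45) = (27/45)   [reduce mod 45]
reciprocity: (27/45) = +1·(45/27) since 27 mod 4 = 3, 45 mod 4 = 1; sign now +1
(45/27) = (18/27)   [reduce mod 27]
18 = 2^1·9; (2/27) = -1 since 27 mod 8 = 3, so (18/27) = (-1)^1·(9/27); sign now -1
reciprocity: (9/27) = +1·(27/9) since 9 mod 4 = 1, 27 mod 4 = 3; sign now -1
(27/9) = (0/9)   [reduce mod 9]
(0/9) = 0   [gcd(a, n) > 1]; final value = 0

0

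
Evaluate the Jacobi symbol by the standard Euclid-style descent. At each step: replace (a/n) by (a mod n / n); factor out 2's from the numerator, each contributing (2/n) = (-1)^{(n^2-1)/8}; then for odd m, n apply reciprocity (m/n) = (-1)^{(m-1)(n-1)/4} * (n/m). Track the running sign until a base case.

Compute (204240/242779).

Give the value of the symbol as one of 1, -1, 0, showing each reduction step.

1

factor out 2^4: 204240 = 2^4·12765; with 242779 mod 8 = 3, (2/242779) = -1; sign now +1; continue with (12765/242779)
flip (12765/242779) -> (242779/12765): both odd, 12765 mod 4 = 1, 242779 mod 4 = 3, so the flip contributes +1; sign now +1
(242779/12765): 242779 mod 12765 = 244, so (242779/12765) = (244/12765)
factor out 2^2: 244 = 2^2·61; with 12765 mod 8 = 5, (2/12765) = -1; sign now +1; continue with (61/12765)
flip (61/12765) -> (12765/61): both odd, 61 mod 4 = 1, 12765 mod 4 = 1, so the flip contributes +1; sign now +1
(12765/61): 12765 mod 61 = 16, so (12765/61) = (16/61)
factor out 2^4: 16 = 2^4·1; with 61 mod 8 = 5, (2/61) = -1; sign now +1; continue with (1/61)
reached (1/61) = 1, so the symbol is +1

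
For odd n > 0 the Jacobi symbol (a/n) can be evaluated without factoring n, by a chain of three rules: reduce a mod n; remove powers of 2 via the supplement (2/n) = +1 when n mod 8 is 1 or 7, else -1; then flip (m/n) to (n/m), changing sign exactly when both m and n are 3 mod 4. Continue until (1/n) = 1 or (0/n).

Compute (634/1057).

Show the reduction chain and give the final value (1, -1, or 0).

factor out 2^1: 634 = 2^1·317; with 1057 mod 8 = 1, (2/1057) = +1; sign now +1; continue with (317/1057)
flip (317/1057) -> (1057/317): both odd, 317 mod 4 = 1, 1057 mod 4 = 1, so the flip contributes +1; sign now +1
(1057/317): 1057 mod 317 = 106, so (1057/317) = (106/317)
factor out 2^1: 106 = 2^1·53; with 317 mod 8 = 5, (2/317) = -1; sign now -1; continue with (53/317)
flip (53/317) -> (317/53): both odd, 53 mod 4 = 1, 317 mod 4 = 1, so the flip contributes +1; sign now -1
(317/53): 317 mod 53 = 52, so (317/53) = (52/53)
factor out 2^2: 52 = 2^2·13; with 53 mod 8 = 5, (2/53) = -1; sign now -1; continue with (13/53)
flip (13/53) -> (53/13): both odd, 13 mod 4 = 1, 53 mod 4 = 1, so the flip contributes +1; sign now -1
(53/13): 53 mod 13 = 1, so (53/13) = (1/13)
reached (1/13) = 1, so the symbol is -1

-1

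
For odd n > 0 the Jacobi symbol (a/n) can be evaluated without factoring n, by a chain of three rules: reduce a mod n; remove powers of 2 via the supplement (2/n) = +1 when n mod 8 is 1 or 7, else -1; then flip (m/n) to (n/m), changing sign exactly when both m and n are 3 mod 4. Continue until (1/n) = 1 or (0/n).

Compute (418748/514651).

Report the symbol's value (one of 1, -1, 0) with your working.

-1

factor out 2^2: 418748 = 2^2·104687; with 514651 mod 8 = 3, (2/514651) = -1; sign now +1; continue with (104687/514651)
flip (104687/514651) -> (514651/104687): both odd, 104687 mod 4 = 3, 514651 mod 4 = 3, so the flip contributes -1; sign now -1
(514651/104687): 514651 mod 104687 = 95903, so (514651/104687) = (95903/104687)
flip (95903/104687) -> (104687/95903): both odd, 95903 mod 4 = 3, 104687 mod 4 = 3, so the flip contributes -1; sign now +1
(104687/95903): 104687 mod 95903 = 8784, so (104687/95903) = (8784/95903)
factor out 2^4: 8784 = 2^4·549; with 95903 mod 8 = 7, (2/95903) = +1; sign now +1; continue with (549/95903)
flip (549/95903) -> (95903/549): both odd, 549 mod 4 = 1, 95903 mod 4 = 3, so the flip contributes +1; sign now +1
(95903/549): 95903 mod 549 = 377, so (95903/549) = (377/549)
flip (377/549) -> (549/377): both odd, 377 mod 4 = 1, 549 mod 4 = 1, so the flip contributes +1; sign now +1
(549/377): 549 mod 377 = 172, so (549/377) = (172/377)
factor out 2^2: 172 = 2^2·43; with 377 mod 8 = 1, (2/377) = +1; sign now +1; continue with (43/377)
flip (43/377) -> (377/43): both odd, 43 mod 4 = 3, 377 mod 4 = 1, so the flip contributes +1; sign now +1
(377/43): 377 mod 43 = 33, so (377/43) = (33/43)
flip (33/43) -> (43/33): both odd, 33 mod 4 = 1, 43 mod 4 = 3, so the flip contributes +1; sign now +1
(43/33): 43 mod 33 = 10, so (43/33) = (10/33)
factor out 2^1: 10 = 2^1·5; with 33 mod 8 = 1, (2/33) = +1; sign now +1; continue with (5/33)
flip (5/33) -> (33/5): both odd, 5 mod 4 = 1, 33 mod 4 = 1, so the flip contributes +1; sign now +1
(33/5): 33 mod 5 = 3, so (33/5) = (3/5)
flip (3/5) -> (5/3): both odd, 3 mod 4 = 3, 5 mod 4 = 1, so the flip contributes +1; sign now +1
(5/3): 5 mod 3 = 2, so (5/3) = (2/3)
factor out 2^1: 2 = 2^1·1; with 3 mod 8 = 3, (2/3) = -1; sign now -1; continue with (1/3)
reached (1/3) = 1, so the symbol is -1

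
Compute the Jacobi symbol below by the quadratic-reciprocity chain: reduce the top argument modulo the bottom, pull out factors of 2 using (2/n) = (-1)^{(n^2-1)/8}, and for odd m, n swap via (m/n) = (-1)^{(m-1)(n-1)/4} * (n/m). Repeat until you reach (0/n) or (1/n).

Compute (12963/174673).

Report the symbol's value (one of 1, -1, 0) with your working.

1

reciprocity: (12963/174673) = +1·(174673/12963) since 12963 mod 4 = 3, 174673 mod 4 = 1; sign now +1
(174673/12963) = (6154/12963)   [reduce mod 12963]
6154 = 2^1·3077; (2/12963) = -1 since 12963 mod 8 = 3, so (6154/12963) = (-1)^1·(3077/12963); sign now -1
reciprocity: (3077/12963) = +1·(12963/3077) since 3077 mod 4 = 1, 12963 mod 4 = 3; sign now -1
(12963/3077) = (655/3077)   [reduce mod 3077]
reciprocity: (655/3077) = +1·(3077/655) since 655 mod 4 = 3, 3077 mod 4 = 1; sign now -1
(3077/655) = (457/655)   [reduce mod 655]
reciprocity: (457/655) = +1·(655/457) since 457 mod 4 = 1, 655 mod 4 = 3; sign now -1
(655/457) = (198/457)   [reduce mod 457]
198 = 2^1·99; (2/457) = +1 since 457 mod 8 = 1, so (198/457) = (+1)^1·(99/457); sign now -1
reciprocity: (99/457) = +1·(457/99) since 99 mod 4 = 3, 457 mod 4 = 1; sign now -1
(457/99) = (61/99)   [reduce mod 99]
reciprocity: (61/99) = +1·(99/61) since 61 mod 4 = 1, 99 mod 4 = 3; sign now -1
(99/61) = (38/61)   [reduce mod 61]
38 = 2^1·19; (2/61) = -1 since 61 mod 8 = 5, so (38/61) = (-1)^1·(19/61); sign now +1
reciprocity: (19/61) = +1·(61/19) since 19 mod 4 = 3, 61 mod 4 = 1; sign now +1
(61/19) = (4/19)   [reduce mod 19]
4 = 2^2·1; (2/19) = -1 since 19 mod 8 = 3, so (4/19) = (-1)^2·(1/19); sign now +1
(1/19) = 1; final value = sign = +1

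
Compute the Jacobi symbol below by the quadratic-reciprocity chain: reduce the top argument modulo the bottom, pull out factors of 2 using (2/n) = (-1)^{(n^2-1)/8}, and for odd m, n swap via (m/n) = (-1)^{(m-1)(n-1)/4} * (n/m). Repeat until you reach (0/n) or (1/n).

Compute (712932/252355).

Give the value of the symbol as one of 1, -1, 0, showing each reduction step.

1

(712932/252355) = (208222/252355)   [reduce mod 252355]
208222 = 2^1·104111; (2/252355) = -1 since 252355 mod 8 = 3, so (208222/252355) = (-1)^1·(104111/252355); sign now -1
reciprocity: (104111/252355) = -1·(252355/104111) since 104111 mod 4 = 3, 252355 mod 4 = 3; sign now +1
(252355/104111) = (44133/104111)   [reduce mod 104111]
reciprocity: (44133/104111) = +1·(104111/44133) since 44133 mod 4 = 1, 104111 mod 4 = 3; sign now +1
(104111/44133) = (15845/44133)   [reduce mod 44133]
reciprocity: (15845/44133) = +1·(44133/15845) since 15845 mod 4 = 1, 44133 mod 4 = 1; sign now +1
(44133/15845) = (12443/15845)   [reduce mod 15845]
reciprocity: (12443/15845) = +1·(15845/12443) since 12443 mod 4 = 3, 15845 mod 4 = 1; sign now +1
(15845/12443) = (3402/12443)   [reduce mod 12443]
3402 = 2^1·1701; (2/12443) = -1 since 12443 mod 8 = 3, so (3402/12443) = (-1)^1·(1701/12443); sign now -1
reciprocity: (1701/12443) = +1·(12443/1701) since 1701 mod 4 = 1, 12443 mod 4 = 3; sign now -1
(12443/1701) = (536/1701)   [reduce mod 1701]
536 = 2^3·67; (2/1701) = -1 since 1701 mod 8 = 5, so (536/1701) = (-1)^3·(67/1701); sign now +1
reciprocity: (67/1701) = +1·(1701/67) since 67 mod 4 = 3, 1701 mod 4 = 1; sign now +1
(1701/67) = (26/67)   [reduce mod 67]
26 = 2^1·13; (2/67) = -1 since 67 mod 8 = 3, so (26/67) = (-1)^1·(13/67); sign now -1
reciprocity: (13/67) = +1·(67/13) since 13 mod 4 = 1, 67 mod 4 = 3; sign now -1
(67/13) = (2/13)   [reduce mod 13]
2 = 2^1·1; (2/13) = -1 since 13 mod 8 = 5, so (2/13) = (-1)^1·(1/13); sign now +1
(1/13) = 1; final value = sign = +1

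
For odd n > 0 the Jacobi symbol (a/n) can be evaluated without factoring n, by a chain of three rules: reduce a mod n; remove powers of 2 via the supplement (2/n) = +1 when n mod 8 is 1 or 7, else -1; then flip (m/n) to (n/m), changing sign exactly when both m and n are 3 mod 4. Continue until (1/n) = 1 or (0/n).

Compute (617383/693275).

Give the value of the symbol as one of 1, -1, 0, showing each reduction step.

flip (617383/693275) -> (693275/617383): both odd, 617383 mod 4 = 3, 693275 mod 4 = 3, so the flip contributes -1; sign now -1
(693275/617383): 693275 mod 617383 = 75892, so (693275/617383) = (75892/617383)
factor out 2^2: 75892 = 2^2·18973; with 617383 mod 8 = 7, (2/617383) = +1; sign now -1; continue with (18973/617383)
flip (18973/617383) -> (617383/18973): both odd, 18973 mod 4 = 1, 617383 mod 4 = 3, so the flip contributes +1; sign now -1
(617383/18973): 617383 mod 18973 = 10247, so (617383/18973) = (10247/18973)
flip (10247/18973) -> (18973/10247): both odd, 10247 mod 4 = 3, 18973 mod 4 = 1, so the flip contributes +1; sign now -1
(18973/10247): 18973 mod 10247 = 8726, so (18973/10247) = (8726/10247)
factor out 2^1: 8726 = 2^1·4363; with 10247 mod 8 = 7, (2/10247) = +1; sign now -1; continue with (4363/10247)
flip (4363/10247) -> (10247/4363): both odd, 4363 mod 4 = 3, 10247 mod 4 = 3, so the flip contributes -1; sign now +1
(10247/4363): 10247 mod 4363 = 1521, so (10247/4363) = (1521/4363)
flip (1521/4363) -> (4363/1521): both odd, 1521 mod 4 = 1, 4363 mod 4 = 3, so the flip contributes +1; sign now +1
(4363/1521): 4363 mod 1521 = 1321, so (4363/1521) = (1321/1521)
flip (1321/1521) -> (1521/1321): both odd, 1321 mod 4 = 1, 1521 mod 4 = 1, so the flip contributes +1; sign now +1
(1521/1321): 1521 mod 1321 = 200, so (1521/1321) = (200/1321)
factor out 2^3: 200 = 2^3·25; with 1321 mod 8 = 1, (2/1321) = +1; sign now +1; continue with (25/1321)
flip (25/1321) -> (1321/25): both odd, 25 mod 4 = 1, 1321 mod 4 = 1, so the flip contributes +1; sign now +1
(1321/25): 1321 mod 25 = 21, so (1321/25) = (21/25)
flip (21/25) -> (25/21): both odd, 21 mod 4 = 1, 25 mod 4 = 1, so the flip contributes +1; sign now +1
(25/21): 25 mod 21 = 4, so (25/21) = (4/21)
factor out 2^2: 4 = 2^2·1; with 21 mod 8 = 5, (2/21) = -1; sign now +1; continue with (1/21)
reached (1/21) = 1, so the symbol is +1

1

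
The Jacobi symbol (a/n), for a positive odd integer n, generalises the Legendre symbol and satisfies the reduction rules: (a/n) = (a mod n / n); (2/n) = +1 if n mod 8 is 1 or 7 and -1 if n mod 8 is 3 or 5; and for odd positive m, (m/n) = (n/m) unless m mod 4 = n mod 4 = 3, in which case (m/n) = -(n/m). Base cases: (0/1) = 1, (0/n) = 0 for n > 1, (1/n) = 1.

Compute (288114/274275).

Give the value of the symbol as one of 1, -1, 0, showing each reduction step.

0

(288114/274275) = (13839/274275)   [reduce mod 274275]
reciprocity: (13839/274275) = -1·(274275/13839) since 13839 mod 4 = 3, 274275 mod 4 = 3; sign now -1
(274275/13839) = (11334/13839)   [reduce mod 13839]
11334 = 2^1·5667; (2/13839) = +1 since 13839 mod 8 = 7, so (11334/13839) = (+1)^1·(5667/13839); sign now -1
reciprocity: (5667/13839) = -1·(13839/5667) since 5667 mod 4 = 3, 13839 mod 4 = 3; sign now +1
(13839/5667) = (2505/5667)   [reduce mod 5667]
reciprocity: (2505/5667) = +1·(5667/2505) since 2505 mod 4 = 1, 5667 mod 4 = 3; sign now +1
(5667/2505) = (657/2505)   [reduce mod 2505]
reciprocity: (657/2505) = +1·(2505/657) since 657 mod 4 = 1, 2505 mod 4 = 1; sign now +1
(2505/657) = (534/657)   [reduce mod 657]
534 = 2^1·267; (2/657) = +1 since 657 mod 8 = 1, so (534/657) = (+1)^1·(267/657); sign now +1
reciprocity: (267/657) = +1·(657/267) since 267 mod 4 = 3, 657 mod 4 = 1; sign now +1
(657/267) = (123/267)   [reduce mod 267]
reciprocity: (123/267) = -1·(267/123) since 123 mod 4 = 3, 267 mod 4 = 3; sign now -1
(267/123) = (21/123)   [reduce mod 123]
reciprocity: (21/123) = +1·(123/21) since 21 mod 4 = 1, 123 mod 4 = 3; sign now -1
(123/21) = (18/21)   [reduce mod 21]
18 = 2^1·9; (2/21) = -1 since 21 mod 8 = 5, so (18/21) = (-1)^1·(9/21); sign now +1
reciprocity: (9/21) = +1·(21/9) since 9 mod 4 = 1, 21 mod 4 = 1; sign now +1
(21/9) = (3/9)   [reduce mod 9]
reciprocity: (3/9) = +1·(9/3) since 3 mod 4 = 3, 9 mod 4 = 1; sign now +1
(9/3) = (0/3)   [reduce mod 3]
(0/3) = 0   [gcd(a, n) > 1]; final value = 0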